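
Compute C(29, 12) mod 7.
0

Using Lucas' theorem:
Write n=29 and k=12 in base 7:
n in base 7: [4, 1]
k in base 7: [1, 5]
C(29,12) mod 7 = ∏ C(n_i, k_i) mod 7
Digit binomials (mod 7): C(4,1) = 4; C(1,5) = 0 (k_i > n_i)
Product: 4 × 0 = 0 ≡ 0 (mod 7)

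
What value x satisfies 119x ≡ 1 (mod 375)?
104

gcd(119, 375) = 1, so the inverse exists.
Extended Euclidean algorithm on (375, 119):
375 = 3 × 119 + 18  ⟹  18 = (1)·375 + (-3)·119
119 = 6 × 18 + 11  ⟹  11 = (-6)·375 + (19)·119
18 = 1 × 11 + 7  ⟹  7 = (7)·375 + (-22)·119
11 = 1 × 7 + 4  ⟹  4 = (-13)·375 + (41)·119
7 = 1 × 4 + 3  ⟹  3 = (20)·375 + (-63)·119
4 = 1 × 3 + 1  ⟹  1 = (-33)·375 + (104)·119
So (104)·119 ≡ 1 (mod 375), i.e. 119^(-1) ≡ 104 (mod 375).
Check: 119 × 104 = 12376 ≡ 1 (mod 375)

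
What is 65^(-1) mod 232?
25

gcd(65, 232) = 1, so the inverse exists.
Extended Euclidean algorithm on (232, 65):
232 = 3 × 65 + 37  ⟹  37 = (1)·232 + (-3)·65
65 = 1 × 37 + 28  ⟹  28 = (-1)·232 + (4)·65
37 = 1 × 28 + 9  ⟹  9 = (2)·232 + (-7)·65
28 = 3 × 9 + 1  ⟹  1 = (-7)·232 + (25)·65
So (25)·65 ≡ 1 (mod 232), i.e. 65^(-1) ≡ 25 (mod 232).
Check: 65 × 25 = 1625 ≡ 1 (mod 232)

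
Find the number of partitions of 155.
66493182097

p(n) counts ways to write n as a sum of positive integers (order ignored).
Euler's pentagonal recurrence: p(k) = p(k-1) + p(k-2) - p(k-5) - p(k-7) + p(k-12) + p(k-15) - ... (offsets j(3j∓1)/2, signs ++--, p(0)=1, p(<0)=0).
DP table for k = 0..154: p(0)=1, p(1)=1, p(2)=2, p(3)=3, p(4)=5, p(5)=7, p(6)=11, p(7)=15, p(8)=22, p(9)=30, p(10)=42, p(11)=56, p(12)=77, p(13)=101, p(14)=135, p(15)=176, p(16)=231, p(17)=297, p(18)=385, p(19)=490, p(20)=627, p(21)=792, p(22)=1002, p(23)=1255, p(24)=1575, p(25)=1958, p(26)=2436, p(27)=3010, p(28)=3718, p(29)=4565, p(30)=5604, p(31)=6842, p(32)=8349, p(33)=10143, p(34)=12310, p(35)=14883, p(36)=17977, p(37)=21637, p(38)=26015, p(39)=31185, p(40)=37338, p(41)=44583, p(42)=53174, p(43)=63261, p(44)=75175, p(45)=89134, p(46)=105558, p(47)=124754, p(48)=147273, p(49)=173525, p(50)=204226, p(51)=239943, p(52)=281589, p(53)=329931, p(54)=386155, p(55)=451276, p(56)=526823, p(57)=614154, p(58)=715220, p(59)=831820, p(60)=966467, p(61)=1121505, p(62)=1300156, p(63)=1505499, p(64)=1741630, p(65)=2012558, p(66)=2323520, p(67)=2679689, p(68)=3087735, p(69)=3554345, p(70)=4087968, p(71)=4697205, p(72)=5392783, p(73)=6185689, p(74)=7089500, p(75)=8118264, p(76)=9289091, p(77)=10619863, p(78)=12132164, p(79)=13848650, p(80)=15796476, p(81)=18004327, p(82)=20506255, p(83)=23338469, p(84)=26543660, p(85)=30167357, p(86)=34262962, p(87)=38887673, p(88)=44108109, p(89)=49995925, p(90)=56634173, p(91)=64112359, p(92)=72533807, p(93)=82010177, p(94)=92669720, p(95)=104651419, p(96)=118114304, p(97)=133230930, p(98)=150198136, p(99)=169229875, p(100)=190569292, p(101)=214481126, p(102)=241265379, p(103)=271248950, p(104)=304801365, p(105)=342325709, p(106)=384276336, p(107)=431149389, p(108)=483502844, p(109)=541946240, p(110)=607163746, p(111)=679903203, p(112)=761002156, p(113)=851376628, p(114)=952050665, p(115)=1064144451, p(116)=1188908248, p(117)=1327710076, p(118)=1482074143, p(119)=1653668665, p(120)=1844349560, p(121)=2056148051, p(122)=2291320912, p(123)=2552338241, p(124)=2841940500, p(125)=3163127352, p(126)=3519222692, p(127)=3913864295, p(128)=4351078600, p(129)=4835271870, p(130)=5371315400, p(131)=5964539504, p(132)=6620830889, p(133)=7346629512, p(134)=8149040695, p(135)=9035836076, p(136)=10015581680, p(137)=11097645016, p(138)=12292341831, p(139)=13610949895, p(140)=15065878135, p(141)=16670689208, p(142)=18440293320, p(143)=20390982757, p(144)=22540654445, p(145)=24908858009, p(146)=27517052599, p(147)=30388671978, p(148)=33549419497, p(149)=37027355200, p(150)=40853235313, p(151)=45060624582, p(152)=49686288421, p(153)=54770336324, p(154)=60356673280.
Final step: p(155) = p(154) + p(153) - p(150) - p(148) + p(143) + p(140) - p(133) - p(129) + p(120) + p(115) - p(104) - p(98) + p(85) + p(78) - p(63) - p(55) + p(38) + p(29) - p(10) - p(0)
= 60356673280 + 54770336324 - 40853235313 - 33549419497 + 20390982757 + 15065878135 - 7346629512 - 4835271870 + 1844349560 + 1064144451 - 304801365 - 150198136 + 30167357 + 12132164 - 1505499 - 451276 + 26015 + 4565 - 42 - 1
= 66493182097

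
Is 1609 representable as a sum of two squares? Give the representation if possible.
3² + 40² (a=3, b=40)

Factorization: 1609 = 1609
By Fermat: n is sum of two squares iff every prime p ≡ 3 (mod 4) appears to even power.
All primes ≡ 3 (mod 4) appear to even power.
Search a = 0, 1, 2, … for 1609 - a² a perfect square: first hit at a = 3: 1609 - 9 = 1600 = 40².
1609 = 3² + 40² = 9 + 1600 ✓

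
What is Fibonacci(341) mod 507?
434

Matrix identity: Q^n = [[F_(n+1), F_n], [F_n, F_(n-1)]] with Q = [[1,1],[1,0]].
n = 341 = 101010101₂. Square-and-multiply, entries mod 507:
Q^1 = [[1,1],[1,0]]
Q^2 = (Q^1)² = [[2,1],[1,1]]
Q^5 = (Q^2)²·Q = [[8,5],[5,3]]
Q^10 = (Q^5)² = [[89,55],[55,34]]
Q^21 = (Q^10)²·Q = [[473,299],[299,174]]
Q^42 = (Q^21)² = [[311,286],[286,25]]
Q^85 = (Q^42)²·Q = [[326,53],[53,273]]
Q^170 = (Q^85)² = [[80,313],[313,274]]
Q^341 = (Q^170)²·Q = [[203,434],[434,276]]
F_341 mod 507 = Q^341[0][1] = 434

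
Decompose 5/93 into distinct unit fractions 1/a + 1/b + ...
1/19 + 1/884 + 1/1562028

Greedy algorithm:
5/93: ceiling(93/5) = 19, use 1/19
2/1767: ceiling(1767/2) = 884, use 1/884
1/1562028: ceiling(1562028/1) = 1562028, use 1/1562028
Result: 5/93 = 1/19 + 1/884 + 1/1562028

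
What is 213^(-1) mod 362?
17

gcd(213, 362) = 1, so the inverse exists.
Extended Euclidean algorithm on (362, 213):
362 = 1 × 213 + 149  ⟹  149 = (1)·362 + (-1)·213
213 = 1 × 149 + 64  ⟹  64 = (-1)·362 + (2)·213
149 = 2 × 64 + 21  ⟹  21 = (3)·362 + (-5)·213
64 = 3 × 21 + 1  ⟹  1 = (-10)·362 + (17)·213
So (17)·213 ≡ 1 (mod 362), i.e. 213^(-1) ≡ 17 (mod 362).
Check: 213 × 17 = 3621 ≡ 1 (mod 362)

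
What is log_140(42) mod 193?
150

Baby-step giant-step with step n = ⌈√193⌉ = 14.
Baby steps 140^j mod 193 (j:value) for j=0..13: 0:1, 1:140, 2:107, 3:119, 4:62, 5:188, 6:72, 7:44, 8:177, 9:76, 10:25, 11:26, 12:166, 13:80.
Giant-step multiplier: 140^(-14) ≡ 140^(192-14) = 140^178 ≡ 161 (mod 193).
Giant steps γ_i = 42·161^i mod 193: γ_0=42, γ_1=7, γ_2=162, γ_3=27, γ_4=101, γ_5=49, γ_6=169, γ_7=189, γ_8=128, γ_9=150, γ_10=25 (in table at j=10).
x = i·n + j = 10·14 + 10 = 150.
Check: 140^150 ≡ 42 (mod 193).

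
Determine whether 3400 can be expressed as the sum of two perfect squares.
6² + 58² (a=6, b=58)

Factorization: 3400 = 2^3 × 5^2 × 17
By Fermat: n is sum of two squares iff every prime p ≡ 3 (mod 4) appears to even power.
All primes ≡ 3 (mod 4) appear to even power.
Search a = 0, 1, 2, … for 3400 - a² a perfect square: first hit at a = 6: 3400 - 36 = 3364 = 58².
3400 = 6² + 58² = 36 + 3364 ✓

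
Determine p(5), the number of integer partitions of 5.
7

p(n) counts ways to write n as a sum of positive integers (order ignored).
Examples: 5; 4 + 1; 3 + 2; 3 + 1 + 1; 2 + 2 + 1; ... (7 total)
p(5) = 7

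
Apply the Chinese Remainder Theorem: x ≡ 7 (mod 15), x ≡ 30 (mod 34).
472

Using Chinese Remainder Theorem:
M = 15 × 34 = 510
M1 = 34, M2 = 15
y1 = 34^(-1) mod 15 = 4
y2 = 15^(-1) mod 34 = 25
x = (7×34×4 + 30×15×25) mod 510 = 472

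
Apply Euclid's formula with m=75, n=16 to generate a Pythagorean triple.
(5369, 2400, 5881)

Euclid's formula: a = m² - n², b = 2mn, c = m² + n²
m = 75, n = 16
a = 75² - 16² = 5625 - 256 = 5369
b = 2 × 75 × 16 = 2400
c = 75² + 16² = 5625 + 256 = 5881
Verification: 5369² + 2400² = 28826161 + 5760000 = 34586161 = 5881² ✓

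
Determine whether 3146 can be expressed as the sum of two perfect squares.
11² + 55² (a=11, b=55)

Factorization: 3146 = 2 × 11^2 × 13
By Fermat: n is sum of two squares iff every prime p ≡ 3 (mod 4) appears to even power.
All primes ≡ 3 (mod 4) appear to even power.
Search a = 0, 1, 2, … for 3146 - a² a perfect square: first hit at a = 11: 3146 - 121 = 3025 = 55².
3146 = 11² + 55² = 121 + 3025 ✓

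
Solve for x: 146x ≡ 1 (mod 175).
6

gcd(146, 175) = 1, so the inverse exists.
Extended Euclidean algorithm on (175, 146):
175 = 1 × 146 + 29  ⟹  29 = (1)·175 + (-1)·146
146 = 5 × 29 + 1  ⟹  1 = (-5)·175 + (6)·146
So (6)·146 ≡ 1 (mod 175), i.e. 146^(-1) ≡ 6 (mod 175).
Check: 146 × 6 = 876 ≡ 1 (mod 175)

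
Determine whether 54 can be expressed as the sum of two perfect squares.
Not possible

Factorization: 54 = 2 × 3^3
By Fermat: n is sum of two squares iff every prime p ≡ 3 (mod 4) appears to even power.
Prime(s) ≡ 3 (mod 4) with odd exponent: [(3, 3)]
Therefore 54 cannot be expressed as a² + b².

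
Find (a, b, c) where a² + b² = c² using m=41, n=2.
(1677, 164, 1685)

Euclid's formula: a = m² - n², b = 2mn, c = m² + n²
m = 41, n = 2
a = 41² - 2² = 1681 - 4 = 1677
b = 2 × 41 × 2 = 164
c = 41² + 2² = 1681 + 4 = 1685
Verification: 1677² + 164² = 2812329 + 26896 = 2839225 = 1685² ✓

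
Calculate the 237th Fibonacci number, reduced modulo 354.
182

Matrix identity: Q^n = [[F_(n+1), F_n], [F_n, F_(n-1)]] with Q = [[1,1],[1,0]].
n = 237 = 11101101₂. Square-and-multiply, entries mod 354:
Q^1 = [[1,1],[1,0]]
Q^3 = (Q^1)²·Q = [[3,2],[2,1]]
Q^7 = (Q^3)²·Q = [[21,13],[13,8]]
Q^14 = (Q^7)² = [[256,23],[23,233]]
Q^29 = (Q^14)²·Q = [[140,221],[221,273]]
Q^59 = (Q^29)²·Q = [[60,119],[119,295]]
Q^118 = (Q^59)² = [[61,119],[119,296]]
Q^237 = (Q^118)²·Q = [[185,182],[182,3]]
F_237 mod 354 = Q^237[0][1] = 182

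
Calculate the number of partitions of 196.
2814570987591

p(n) counts ways to write n as a sum of positive integers (order ignored).
Euler's pentagonal recurrence: p(k) = p(k-1) + p(k-2) - p(k-5) - p(k-7) + p(k-12) + p(k-15) - ... (offsets j(3j∓1)/2, signs ++--, p(0)=1, p(<0)=0).
DP table for k = 0..195: p(0)=1, p(1)=1, p(2)=2, p(3)=3, p(4)=5, p(5)=7, p(6)=11, p(7)=15, p(8)=22, p(9)=30, p(10)=42, p(11)=56, p(12)=77, p(13)=101, p(14)=135, p(15)=176, p(16)=231, p(17)=297, p(18)=385, p(19)=490, p(20)=627, p(21)=792, p(22)=1002, p(23)=1255, p(24)=1575, p(25)=1958, p(26)=2436, p(27)=3010, p(28)=3718, p(29)=4565, p(30)=5604, p(31)=6842, p(32)=8349, p(33)=10143, p(34)=12310, p(35)=14883, p(36)=17977, p(37)=21637, p(38)=26015, p(39)=31185, p(40)=37338, p(41)=44583, p(42)=53174, p(43)=63261, p(44)=75175, p(45)=89134, p(46)=105558, p(47)=124754, p(48)=147273, p(49)=173525, p(50)=204226, p(51)=239943, p(52)=281589, p(53)=329931, p(54)=386155, p(55)=451276, p(56)=526823, p(57)=614154, p(58)=715220, p(59)=831820, p(60)=966467, p(61)=1121505, p(62)=1300156, p(63)=1505499, p(64)=1741630, p(65)=2012558, p(66)=2323520, p(67)=2679689, p(68)=3087735, p(69)=3554345, p(70)=4087968, p(71)=4697205, p(72)=5392783, p(73)=6185689, p(74)=7089500, p(75)=8118264, p(76)=9289091, p(77)=10619863, p(78)=12132164, p(79)=13848650, p(80)=15796476, p(81)=18004327, p(82)=20506255, p(83)=23338469, p(84)=26543660, p(85)=30167357, p(86)=34262962, p(87)=38887673, p(88)=44108109, p(89)=49995925, p(90)=56634173, p(91)=64112359, p(92)=72533807, p(93)=82010177, p(94)=92669720, p(95)=104651419, p(96)=118114304, p(97)=133230930, p(98)=150198136, p(99)=169229875, p(100)=190569292, p(101)=214481126, p(102)=241265379, p(103)=271248950, p(104)=304801365, p(105)=342325709, p(106)=384276336, p(107)=431149389, p(108)=483502844, p(109)=541946240, p(110)=607163746, p(111)=679903203, p(112)=761002156, p(113)=851376628, p(114)=952050665, p(115)=1064144451, p(116)=1188908248, p(117)=1327710076, p(118)=1482074143, p(119)=1653668665, p(120)=1844349560, p(121)=2056148051, p(122)=2291320912, p(123)=2552338241, p(124)=2841940500, p(125)=3163127352, p(126)=3519222692, p(127)=3913864295, p(128)=4351078600, p(129)=4835271870, p(130)=5371315400, p(131)=5964539504, p(132)=6620830889, p(133)=7346629512, p(134)=8149040695, p(135)=9035836076, p(136)=10015581680, p(137)=11097645016, p(138)=12292341831, p(139)=13610949895, p(140)=15065878135, p(141)=16670689208, p(142)=18440293320, p(143)=20390982757, p(144)=22540654445, p(145)=24908858009, p(146)=27517052599, p(147)=30388671978, p(148)=33549419497, p(149)=37027355200, p(150)=40853235313, p(151)=45060624582, p(152)=49686288421, p(153)=54770336324, p(154)=60356673280, p(155)=66493182097, p(156)=73232243759, p(157)=80630964769, p(158)=88751778802, p(159)=97662728555, p(160)=107438159466, p(161)=118159068427, p(162)=129913904637, p(163)=142798995930, p(164)=156919475295, p(165)=172389800255, p(166)=189334822579, p(167)=207890420102, p(168)=228204732751, p(169)=250438925115, p(170)=274768617130, p(171)=301384802048, p(172)=330495499613, p(173)=362326859895, p(174)=397125074750, p(175)=435157697830, p(176)=476715857290, p(177)=522115831195, p(178)=571701605655, p(179)=625846753120, p(180)=684957390936, p(181)=749474411781, p(182)=819876908323, p(183)=896684817527, p(184)=980462880430, p(185)=1071823774337, p(186)=1171432692373, p(187)=1280011042268, p(188)=1398341745571, p(189)=1527273599625, p(190)=1667727404093, p(191)=1820701100652, p(192)=1987276856363, p(193)=2168627105469, p(194)=2366022741845, p(195)=2580840212973.
Final step: p(196) = p(195) + p(194) - p(191) - p(189) + p(184) + p(181) - p(174) - p(170) + p(161) + p(156) - p(145) - p(139) + p(126) + p(119) - p(104) - p(96) + p(79) + p(70) - p(51) - p(41) + p(20) + p(9)
= 2580840212973 + 2366022741845 - 1820701100652 - 1527273599625 + 980462880430 + 749474411781 - 397125074750 - 274768617130 + 118159068427 + 73232243759 - 24908858009 - 13610949895 + 3519222692 + 1653668665 - 304801365 - 118114304 + 13848650 + 4087968 - 239943 - 44583 + 627 + 30
= 2814570987591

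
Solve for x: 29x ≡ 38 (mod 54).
x ≡ 46 (mod 54)

gcd(29, 54) = 1, which divides 38, so solutions exist.
Find 29^(-1) mod 54 by the extended Euclidean algorithm:
54 = 1 × 29 + 25  ⟹  25 = (1)·54 + (-1)·29
29 = 1 × 25 + 4  ⟹  4 = (-1)·54 + (2)·29
25 = 6 × 4 + 1  ⟹  1 = (7)·54 + (-13)·29
So (-13)·29 ≡ 1 (mod 54), i.e. 29^(-1) ≡ -13 ≡ 41 (mod 54).
x ≡ 41 × 38 = 1558 ≡ 46 (mod 54).
Check: 29 × 46 = 1334 ≡ 38 (mod 54).
Unique solution: x ≡ 46 (mod 54)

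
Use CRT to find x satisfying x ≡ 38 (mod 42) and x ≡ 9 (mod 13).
542

Using Chinese Remainder Theorem:
M = 42 × 13 = 546
M1 = 13, M2 = 42
y1 = 13^(-1) mod 42 = 13
y2 = 42^(-1) mod 13 = 9
x = (38×13×13 + 9×42×9) mod 546 = 542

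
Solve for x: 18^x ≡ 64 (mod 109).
90

Baby-step giant-step with step n = ⌈√109⌉ = 11.
Baby steps 18^j mod 109 (j:value) for j=0..10: 0:1, 1:18, 2:106, 3:55, 4:9, 5:53, 6:82, 7:59, 8:81, 9:41, 10:84.
Giant-step multiplier: 18^(-11) ≡ 18^(108-11) = 18^97 ≡ 70 (mod 109).
Giant steps γ_i = 64·70^i mod 109: γ_0=64, γ_1=11, γ_2=7, γ_3=54, γ_4=74, γ_5=57, γ_6=66, γ_7=42, γ_8=106 (in table at j=2).
x = i·n + j = 8·11 + 2 = 90.
Check: 18^90 ≡ 64 (mod 109).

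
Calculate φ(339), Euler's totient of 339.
224

339 = 3 × 113
φ(n) = n × ∏(1 - 1/p) for each prime p dividing n
φ(339) = 339 × (1 - 1/3) × (1 - 1/113) = 224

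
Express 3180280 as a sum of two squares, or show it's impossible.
Not possible

Factorization: 3180280 = 2^3 × 5 × 43^3
By Fermat: n is sum of two squares iff every prime p ≡ 3 (mod 4) appears to even power.
Prime(s) ≡ 3 (mod 4) with odd exponent: [(43, 3)]
Therefore 3180280 cannot be expressed as a² + b².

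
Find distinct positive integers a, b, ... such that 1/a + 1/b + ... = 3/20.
1/7 + 1/140

Greedy algorithm:
3/20: ceiling(20/3) = 7, use 1/7
1/140: ceiling(140/1) = 140, use 1/140
Result: 3/20 = 1/7 + 1/140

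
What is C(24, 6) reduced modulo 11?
0

Using Lucas' theorem:
Write n=24 and k=6 in base 11:
n in base 11: [2, 2]
k in base 11: [0, 6]
C(24,6) mod 11 = ∏ C(n_i, k_i) mod 11
Digit binomials (mod 11): C(2,0) = 1; C(2,6) = 0 (k_i > n_i)
Product: 1 × 0 = 0 ≡ 0 (mod 11)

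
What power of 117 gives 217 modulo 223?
218

Baby-step giant-step with step n = ⌈√223⌉ = 15.
Baby steps 117^j mod 223 (j:value) for j=0..14: 0:1, 1:117, 2:86, 3:27, 4:37, 5:92, 6:60, 7:107, 8:31, 9:59, 10:213, 11:168, 12:32, 13:176, 14:76.
Giant-step multiplier: 117^(-15) ≡ 117^(222-15) = 117^207 ≡ 215 (mod 223).
Giant steps γ_i = 217·215^i mod 223: γ_0=217, γ_1=48, γ_2=62, γ_3=173, γ_4=177, γ_5=145, γ_6=178, γ_7=137, γ_8=19, γ_9=71, γ_10=101, γ_11=84, γ_12=220, γ_13=24, γ_14=31 (in table at j=8).
x = i·n + j = 14·15 + 8 = 218.
Check: 117^218 ≡ 217 (mod 223).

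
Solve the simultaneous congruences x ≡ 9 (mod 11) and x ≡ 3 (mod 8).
75

Using Chinese Remainder Theorem:
M = 11 × 8 = 88
M1 = 8, M2 = 11
y1 = 8^(-1) mod 11 = 7
y2 = 11^(-1) mod 8 = 3
x = (9×8×7 + 3×11×3) mod 88 = 75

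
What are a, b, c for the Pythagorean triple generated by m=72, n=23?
(4655, 3312, 5713)

Euclid's formula: a = m² - n², b = 2mn, c = m² + n²
m = 72, n = 23
a = 72² - 23² = 5184 - 529 = 4655
b = 2 × 72 × 23 = 3312
c = 72² + 23² = 5184 + 529 = 5713
Verification: 4655² + 3312² = 21669025 + 10969344 = 32638369 = 5713² ✓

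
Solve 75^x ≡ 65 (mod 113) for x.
63

Baby-step giant-step with step n = ⌈√113⌉ = 11.
Baby steps 75^j mod 113 (j:value) for j=0..10: 0:1, 1:75, 2:88, 3:46, 4:60, 5:93, 6:82, 7:48, 8:97, 9:43, 10:61.
Giant-step multiplier: 75^(-11) ≡ 75^(112-11) = 75^101 ≡ 37 (mod 113).
Giant steps γ_i = 65·37^i mod 113: γ_0=65, γ_1=32, γ_2=54, γ_3=77, γ_4=24, γ_5=97 (in table at j=8).
x = i·n + j = 5·11 + 8 = 63.
Check: 75^63 ≡ 65 (mod 113).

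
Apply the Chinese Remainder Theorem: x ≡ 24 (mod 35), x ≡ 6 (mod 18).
24

Using Chinese Remainder Theorem:
M = 35 × 18 = 630
M1 = 18, M2 = 35
y1 = 18^(-1) mod 35 = 2
y2 = 35^(-1) mod 18 = 17
x = (24×18×2 + 6×35×17) mod 630 = 24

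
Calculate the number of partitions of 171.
301384802048

p(n) counts ways to write n as a sum of positive integers (order ignored).
Euler's pentagonal recurrence: p(k) = p(k-1) + p(k-2) - p(k-5) - p(k-7) + p(k-12) + p(k-15) - ... (offsets j(3j∓1)/2, signs ++--, p(0)=1, p(<0)=0).
DP table for k = 0..170: p(0)=1, p(1)=1, p(2)=2, p(3)=3, p(4)=5, p(5)=7, p(6)=11, p(7)=15, p(8)=22, p(9)=30, p(10)=42, p(11)=56, p(12)=77, p(13)=101, p(14)=135, p(15)=176, p(16)=231, p(17)=297, p(18)=385, p(19)=490, p(20)=627, p(21)=792, p(22)=1002, p(23)=1255, p(24)=1575, p(25)=1958, p(26)=2436, p(27)=3010, p(28)=3718, p(29)=4565, p(30)=5604, p(31)=6842, p(32)=8349, p(33)=10143, p(34)=12310, p(35)=14883, p(36)=17977, p(37)=21637, p(38)=26015, p(39)=31185, p(40)=37338, p(41)=44583, p(42)=53174, p(43)=63261, p(44)=75175, p(45)=89134, p(46)=105558, p(47)=124754, p(48)=147273, p(49)=173525, p(50)=204226, p(51)=239943, p(52)=281589, p(53)=329931, p(54)=386155, p(55)=451276, p(56)=526823, p(57)=614154, p(58)=715220, p(59)=831820, p(60)=966467, p(61)=1121505, p(62)=1300156, p(63)=1505499, p(64)=1741630, p(65)=2012558, p(66)=2323520, p(67)=2679689, p(68)=3087735, p(69)=3554345, p(70)=4087968, p(71)=4697205, p(72)=5392783, p(73)=6185689, p(74)=7089500, p(75)=8118264, p(76)=9289091, p(77)=10619863, p(78)=12132164, p(79)=13848650, p(80)=15796476, p(81)=18004327, p(82)=20506255, p(83)=23338469, p(84)=26543660, p(85)=30167357, p(86)=34262962, p(87)=38887673, p(88)=44108109, p(89)=49995925, p(90)=56634173, p(91)=64112359, p(92)=72533807, p(93)=82010177, p(94)=92669720, p(95)=104651419, p(96)=118114304, p(97)=133230930, p(98)=150198136, p(99)=169229875, p(100)=190569292, p(101)=214481126, p(102)=241265379, p(103)=271248950, p(104)=304801365, p(105)=342325709, p(106)=384276336, p(107)=431149389, p(108)=483502844, p(109)=541946240, p(110)=607163746, p(111)=679903203, p(112)=761002156, p(113)=851376628, p(114)=952050665, p(115)=1064144451, p(116)=1188908248, p(117)=1327710076, p(118)=1482074143, p(119)=1653668665, p(120)=1844349560, p(121)=2056148051, p(122)=2291320912, p(123)=2552338241, p(124)=2841940500, p(125)=3163127352, p(126)=3519222692, p(127)=3913864295, p(128)=4351078600, p(129)=4835271870, p(130)=5371315400, p(131)=5964539504, p(132)=6620830889, p(133)=7346629512, p(134)=8149040695, p(135)=9035836076, p(136)=10015581680, p(137)=11097645016, p(138)=12292341831, p(139)=13610949895, p(140)=15065878135, p(141)=16670689208, p(142)=18440293320, p(143)=20390982757, p(144)=22540654445, p(145)=24908858009, p(146)=27517052599, p(147)=30388671978, p(148)=33549419497, p(149)=37027355200, p(150)=40853235313, p(151)=45060624582, p(152)=49686288421, p(153)=54770336324, p(154)=60356673280, p(155)=66493182097, p(156)=73232243759, p(157)=80630964769, p(158)=88751778802, p(159)=97662728555, p(160)=107438159466, p(161)=118159068427, p(162)=129913904637, p(163)=142798995930, p(164)=156919475295, p(165)=172389800255, p(166)=189334822579, p(167)=207890420102, p(168)=228204732751, p(169)=250438925115, p(170)=274768617130.
Final step: p(171) = p(170) + p(169) - p(166) - p(164) + p(159) + p(156) - p(149) - p(145) + p(136) + p(131) - p(120) - p(114) + p(101) + p(94) - p(79) - p(71) + p(54) + p(45) - p(26) - p(16)
= 274768617130 + 250438925115 - 189334822579 - 156919475295 + 97662728555 + 73232243759 - 37027355200 - 24908858009 + 10015581680 + 5964539504 - 1844349560 - 952050665 + 214481126 + 92669720 - 13848650 - 4697205 + 386155 + 89134 - 2436 - 231
= 301384802048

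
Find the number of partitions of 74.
7089500

p(n) counts ways to write n as a sum of positive integers (order ignored).
Euler's pentagonal recurrence: p(k) = p(k-1) + p(k-2) - p(k-5) - p(k-7) + p(k-12) + p(k-15) - ... (offsets j(3j∓1)/2, signs ++--, p(0)=1, p(<0)=0).
DP table for k = 0..73: p(0)=1, p(1)=1, p(2)=2, p(3)=3, p(4)=5, p(5)=7, p(6)=11, p(7)=15, p(8)=22, p(9)=30, p(10)=42, p(11)=56, p(12)=77, p(13)=101, p(14)=135, p(15)=176, p(16)=231, p(17)=297, p(18)=385, p(19)=490, p(20)=627, p(21)=792, p(22)=1002, p(23)=1255, p(24)=1575, p(25)=1958, p(26)=2436, p(27)=3010, p(28)=3718, p(29)=4565, p(30)=5604, p(31)=6842, p(32)=8349, p(33)=10143, p(34)=12310, p(35)=14883, p(36)=17977, p(37)=21637, p(38)=26015, p(39)=31185, p(40)=37338, p(41)=44583, p(42)=53174, p(43)=63261, p(44)=75175, p(45)=89134, p(46)=105558, p(47)=124754, p(48)=147273, p(49)=173525, p(50)=204226, p(51)=239943, p(52)=281589, p(53)=329931, p(54)=386155, p(55)=451276, p(56)=526823, p(57)=614154, p(58)=715220, p(59)=831820, p(60)=966467, p(61)=1121505, p(62)=1300156, p(63)=1505499, p(64)=1741630, p(65)=2012558, p(66)=2323520, p(67)=2679689, p(68)=3087735, p(69)=3554345, p(70)=4087968, p(71)=4697205, p(72)=5392783, p(73)=6185689.
Final step: p(74) = p(73) + p(72) - p(69) - p(67) + p(62) + p(59) - p(52) - p(48) + p(39) + p(34) - p(23) - p(17) + p(4)
= 6185689 + 5392783 - 3554345 - 2679689 + 1300156 + 831820 - 281589 - 147273 + 31185 + 12310 - 1255 - 297 + 5
= 7089500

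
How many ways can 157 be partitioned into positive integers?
80630964769

p(n) counts ways to write n as a sum of positive integers (order ignored).
Euler's pentagonal recurrence: p(k) = p(k-1) + p(k-2) - p(k-5) - p(k-7) + p(k-12) + p(k-15) - ... (offsets j(3j∓1)/2, signs ++--, p(0)=1, p(<0)=0).
DP table for k = 0..156: p(0)=1, p(1)=1, p(2)=2, p(3)=3, p(4)=5, p(5)=7, p(6)=11, p(7)=15, p(8)=22, p(9)=30, p(10)=42, p(11)=56, p(12)=77, p(13)=101, p(14)=135, p(15)=176, p(16)=231, p(17)=297, p(18)=385, p(19)=490, p(20)=627, p(21)=792, p(22)=1002, p(23)=1255, p(24)=1575, p(25)=1958, p(26)=2436, p(27)=3010, p(28)=3718, p(29)=4565, p(30)=5604, p(31)=6842, p(32)=8349, p(33)=10143, p(34)=12310, p(35)=14883, p(36)=17977, p(37)=21637, p(38)=26015, p(39)=31185, p(40)=37338, p(41)=44583, p(42)=53174, p(43)=63261, p(44)=75175, p(45)=89134, p(46)=105558, p(47)=124754, p(48)=147273, p(49)=173525, p(50)=204226, p(51)=239943, p(52)=281589, p(53)=329931, p(54)=386155, p(55)=451276, p(56)=526823, p(57)=614154, p(58)=715220, p(59)=831820, p(60)=966467, p(61)=1121505, p(62)=1300156, p(63)=1505499, p(64)=1741630, p(65)=2012558, p(66)=2323520, p(67)=2679689, p(68)=3087735, p(69)=3554345, p(70)=4087968, p(71)=4697205, p(72)=5392783, p(73)=6185689, p(74)=7089500, p(75)=8118264, p(76)=9289091, p(77)=10619863, p(78)=12132164, p(79)=13848650, p(80)=15796476, p(81)=18004327, p(82)=20506255, p(83)=23338469, p(84)=26543660, p(85)=30167357, p(86)=34262962, p(87)=38887673, p(88)=44108109, p(89)=49995925, p(90)=56634173, p(91)=64112359, p(92)=72533807, p(93)=82010177, p(94)=92669720, p(95)=104651419, p(96)=118114304, p(97)=133230930, p(98)=150198136, p(99)=169229875, p(100)=190569292, p(101)=214481126, p(102)=241265379, p(103)=271248950, p(104)=304801365, p(105)=342325709, p(106)=384276336, p(107)=431149389, p(108)=483502844, p(109)=541946240, p(110)=607163746, p(111)=679903203, p(112)=761002156, p(113)=851376628, p(114)=952050665, p(115)=1064144451, p(116)=1188908248, p(117)=1327710076, p(118)=1482074143, p(119)=1653668665, p(120)=1844349560, p(121)=2056148051, p(122)=2291320912, p(123)=2552338241, p(124)=2841940500, p(125)=3163127352, p(126)=3519222692, p(127)=3913864295, p(128)=4351078600, p(129)=4835271870, p(130)=5371315400, p(131)=5964539504, p(132)=6620830889, p(133)=7346629512, p(134)=8149040695, p(135)=9035836076, p(136)=10015581680, p(137)=11097645016, p(138)=12292341831, p(139)=13610949895, p(140)=15065878135, p(141)=16670689208, p(142)=18440293320, p(143)=20390982757, p(144)=22540654445, p(145)=24908858009, p(146)=27517052599, p(147)=30388671978, p(148)=33549419497, p(149)=37027355200, p(150)=40853235313, p(151)=45060624582, p(152)=49686288421, p(153)=54770336324, p(154)=60356673280, p(155)=66493182097, p(156)=73232243759.
Final step: p(157) = p(156) + p(155) - p(152) - p(150) + p(145) + p(142) - p(135) - p(131) + p(122) + p(117) - p(106) - p(100) + p(87) + p(80) - p(65) - p(57) + p(40) + p(31) - p(12) - p(2)
= 73232243759 + 66493182097 - 49686288421 - 40853235313 + 24908858009 + 18440293320 - 9035836076 - 5964539504 + 2291320912 + 1327710076 - 384276336 - 190569292 + 38887673 + 15796476 - 2012558 - 614154 + 37338 + 6842 - 77 - 2
= 80630964769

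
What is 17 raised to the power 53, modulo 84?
5

Repeated squaring. Binary of 53 = 110101.
17^1 ≡ 17 (mod 84); 17^2 ≡ 37 (mod 84); 17^4 ≡ 25 (mod 84); 17^8 ≡ 37 (mod 84); 17^16 ≡ 25 (mod 84); 17^32 ≡ 37 (mod 84)
17^53 = 17^1 × 17^4 × 17^16 × 17^32 ≡ 5 (mod 84)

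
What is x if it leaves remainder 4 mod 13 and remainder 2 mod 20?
82

Using Chinese Remainder Theorem:
M = 13 × 20 = 260
M1 = 20, M2 = 13
y1 = 20^(-1) mod 13 = 2
y2 = 13^(-1) mod 20 = 17
x = (4×20×2 + 2×13×17) mod 260 = 82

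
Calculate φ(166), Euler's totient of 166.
82

166 = 2 × 83
φ(n) = n × ∏(1 - 1/p) for each prime p dividing n
φ(166) = 166 × (1 - 1/2) × (1 - 1/83) = 82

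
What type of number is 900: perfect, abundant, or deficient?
abundant

Proper divisors of 900: sum = 1 + 2 + 3 + 4 + 5 + 6 + 9 + 10 + ... + 180 + 225 + 300 + 450 (26 divisors) = 1921
Since 1921 > 900, 900 is abundant.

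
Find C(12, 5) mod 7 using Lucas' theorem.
1

Using Lucas' theorem:
Write n=12 and k=5 in base 7:
n in base 7: [1, 5]
k in base 7: [0, 5]
C(12,5) mod 7 = ∏ C(n_i, k_i) mod 7
Digit binomials (mod 7): C(1,0) = 1; C(5,5) = 1
Product: 1 × 1 = 1 ≡ 1 (mod 7)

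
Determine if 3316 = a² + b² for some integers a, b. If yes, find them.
20² + 54² (a=20, b=54)

Factorization: 3316 = 2^2 × 829
By Fermat: n is sum of two squares iff every prime p ≡ 3 (mod 4) appears to even power.
All primes ≡ 3 (mod 4) appear to even power.
Search a = 0, 1, 2, … for 3316 - a² a perfect square: first hit at a = 20: 3316 - 400 = 2916 = 54².
3316 = 20² + 54² = 400 + 2916 ✓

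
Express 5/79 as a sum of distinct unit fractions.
1/16 + 1/1264

Greedy algorithm:
5/79: ceiling(79/5) = 16, use 1/16
1/1264: ceiling(1264/1) = 1264, use 1/1264
Result: 5/79 = 1/16 + 1/1264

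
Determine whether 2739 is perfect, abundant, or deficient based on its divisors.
deficient

Proper divisors of 2739: sum = 1 + 3 + 11 + 33 + 83 + 249 + 913 = 1293
Since 1293 < 2739, 2739 is deficient.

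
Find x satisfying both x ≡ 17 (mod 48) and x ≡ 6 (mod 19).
785

Using Chinese Remainder Theorem:
M = 48 × 19 = 912
M1 = 19, M2 = 48
y1 = 19^(-1) mod 48 = 43
y2 = 48^(-1) mod 19 = 2
x = (17×19×43 + 6×48×2) mod 912 = 785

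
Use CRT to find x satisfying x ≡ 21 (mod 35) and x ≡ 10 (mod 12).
406

Using Chinese Remainder Theorem:
M = 35 × 12 = 420
M1 = 12, M2 = 35
y1 = 12^(-1) mod 35 = 3
y2 = 35^(-1) mod 12 = 11
x = (21×12×3 + 10×35×11) mod 420 = 406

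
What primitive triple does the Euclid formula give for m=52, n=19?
(2343, 1976, 3065)

Euclid's formula: a = m² - n², b = 2mn, c = m² + n²
m = 52, n = 19
a = 52² - 19² = 2704 - 361 = 2343
b = 2 × 52 × 19 = 1976
c = 52² + 19² = 2704 + 361 = 3065
Verification: 2343² + 1976² = 5489649 + 3904576 = 9394225 = 3065² ✓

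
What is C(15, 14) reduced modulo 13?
2

Using Lucas' theorem:
Write n=15 and k=14 in base 13:
n in base 13: [1, 2]
k in base 13: [1, 1]
C(15,14) mod 13 = ∏ C(n_i, k_i) mod 13
Digit binomials (mod 13): C(1,1) = 1; C(2,1) = 2
Product: 1 × 2 = 2 ≡ 2 (mod 13)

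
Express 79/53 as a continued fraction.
[1; 2, 26]

Euclidean algorithm steps:
79 = 1 × 53 + 26
53 = 2 × 26 + 1
26 = 26 × 1 + 0
Continued fraction: [1; 2, 26]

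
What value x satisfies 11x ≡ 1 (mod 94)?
77

gcd(11, 94) = 1, so the inverse exists.
Extended Euclidean algorithm on (94, 11):
94 = 8 × 11 + 6  ⟹  6 = (1)·94 + (-8)·11
11 = 1 × 6 + 5  ⟹  5 = (-1)·94 + (9)·11
6 = 1 × 5 + 1  ⟹  1 = (2)·94 + (-17)·11
So (-17)·11 ≡ 1 (mod 94), i.e. 11^(-1) ≡ -17 ≡ 77 (mod 94).
Check: 11 × 77 = 847 ≡ 1 (mod 94)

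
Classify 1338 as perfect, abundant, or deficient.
abundant

Proper divisors of 1338: sum = 1 + 2 + 3 + 6 + 223 + 446 + 669 = 1350
Since 1350 > 1338, 1338 is abundant.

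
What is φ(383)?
382

383 = 383
φ(n) = n × ∏(1 - 1/p) for each prime p dividing n
φ(383) = 383 × (1 - 1/383) = 382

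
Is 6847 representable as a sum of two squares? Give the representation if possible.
Not possible

Factorization: 6847 = 41 × 167
By Fermat: n is sum of two squares iff every prime p ≡ 3 (mod 4) appears to even power.
Prime(s) ≡ 3 (mod 4) with odd exponent: [(167, 1)]
Therefore 6847 cannot be expressed as a² + b².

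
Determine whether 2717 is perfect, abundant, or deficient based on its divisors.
deficient

Proper divisors of 2717: sum = 1 + 11 + 13 + 19 + 143 + 209 + 247 = 643
Since 643 < 2717, 2717 is deficient.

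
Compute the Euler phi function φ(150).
40

150 = 2 × 3 × 5^2
φ(n) = n × ∏(1 - 1/p) for each prime p dividing n
φ(150) = 150 × (1 - 1/2) × (1 - 1/3) × (1 - 1/5) = 40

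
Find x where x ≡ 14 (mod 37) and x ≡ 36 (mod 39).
1050

Using Chinese Remainder Theorem:
M = 37 × 39 = 1443
M1 = 39, M2 = 37
y1 = 39^(-1) mod 37 = 19
y2 = 37^(-1) mod 39 = 19
x = (14×39×19 + 36×37×19) mod 1443 = 1050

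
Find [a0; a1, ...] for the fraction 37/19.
[1; 1, 18]

Euclidean algorithm steps:
37 = 1 × 19 + 18
19 = 1 × 18 + 1
18 = 18 × 1 + 0
Continued fraction: [1; 1, 18]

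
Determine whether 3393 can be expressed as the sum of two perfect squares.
12² + 57² (a=12, b=57)

Factorization: 3393 = 3^2 × 13 × 29
By Fermat: n is sum of two squares iff every prime p ≡ 3 (mod 4) appears to even power.
All primes ≡ 3 (mod 4) appear to even power.
Search a = 0, 1, 2, … for 3393 - a² a perfect square: first hit at a = 12: 3393 - 144 = 3249 = 57².
3393 = 12² + 57² = 144 + 3249 ✓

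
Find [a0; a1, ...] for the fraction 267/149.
[1; 1, 3, 1, 4, 6]

Euclidean algorithm steps:
267 = 1 × 149 + 118
149 = 1 × 118 + 31
118 = 3 × 31 + 25
31 = 1 × 25 + 6
25 = 4 × 6 + 1
6 = 6 × 1 + 0
Continued fraction: [1; 1, 3, 1, 4, 6]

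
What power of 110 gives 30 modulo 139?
110

Baby-step giant-step with step n = ⌈√139⌉ = 12.
Baby steps 110^j mod 139 (j:value) for j=0..11: 0:1, 1:110, 2:7, 3:75, 4:49, 5:108, 6:65, 7:61, 8:38, 9:10, 10:127, 11:70.
Giant-step multiplier: 110^(-12) ≡ 110^(138-12) = 110^126 ≡ 91 (mod 139).
Giant steps γ_i = 30·91^i mod 139: γ_0=30, γ_1=89, γ_2=37, γ_3=31, γ_4=41, γ_5=117, γ_6=83, γ_7=47, γ_8=107, γ_9=7 (in table at j=2).
x = i·n + j = 9·12 + 2 = 110.
Check: 110^110 ≡ 30 (mod 139).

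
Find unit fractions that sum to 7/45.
1/7 + 1/79 + 1/24885

Greedy algorithm:
7/45: ceiling(45/7) = 7, use 1/7
4/315: ceiling(315/4) = 79, use 1/79
1/24885: ceiling(24885/1) = 24885, use 1/24885
Result: 7/45 = 1/7 + 1/79 + 1/24885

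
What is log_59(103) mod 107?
43

Baby-step giant-step with step n = ⌈√107⌉ = 11.
Baby steps 59^j mod 107 (j:value) for j=0..10: 0:1, 1:59, 2:57, 3:46, 4:39, 5:54, 6:83, 7:82, 8:23, 9:73, 10:27.
Giant-step multiplier: 59^(-11) ≡ 59^(106-11) = 59^95 ≡ 98 (mod 107).
Giant steps γ_i = 103·98^i mod 107: γ_0=103, γ_1=36, γ_2=104, γ_3=27 (in table at j=10).
x = i·n + j = 3·11 + 10 = 43.
Check: 59^43 ≡ 103 (mod 107).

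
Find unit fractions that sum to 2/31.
1/16 + 1/496

Greedy algorithm:
2/31: ceiling(31/2) = 16, use 1/16
1/496: ceiling(496/1) = 496, use 1/496
Result: 2/31 = 1/16 + 1/496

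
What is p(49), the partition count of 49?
173525

p(n) counts ways to write n as a sum of positive integers (order ignored).
Euler's pentagonal recurrence: p(k) = p(k-1) + p(k-2) - p(k-5) - p(k-7) + p(k-12) + p(k-15) - ... (offsets j(3j∓1)/2, signs ++--, p(0)=1, p(<0)=0).
DP table for k = 0..48: p(0)=1, p(1)=1, p(2)=2, p(3)=3, p(4)=5, p(5)=7, p(6)=11, p(7)=15, p(8)=22, p(9)=30, p(10)=42, p(11)=56, p(12)=77, p(13)=101, p(14)=135, p(15)=176, p(16)=231, p(17)=297, p(18)=385, p(19)=490, p(20)=627, p(21)=792, p(22)=1002, p(23)=1255, p(24)=1575, p(25)=1958, p(26)=2436, p(27)=3010, p(28)=3718, p(29)=4565, p(30)=5604, p(31)=6842, p(32)=8349, p(33)=10143, p(34)=12310, p(35)=14883, p(36)=17977, p(37)=21637, p(38)=26015, p(39)=31185, p(40)=37338, p(41)=44583, p(42)=53174, p(43)=63261, p(44)=75175, p(45)=89134, p(46)=105558, p(47)=124754, p(48)=147273.
Final step: p(49) = p(48) + p(47) - p(44) - p(42) + p(37) + p(34) - p(27) - p(23) + p(14) + p(9)
= 147273 + 124754 - 75175 - 53174 + 21637 + 12310 - 3010 - 1255 + 135 + 30
= 173525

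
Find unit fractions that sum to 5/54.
1/11 + 1/594

Greedy algorithm:
5/54: ceiling(54/5) = 11, use 1/11
1/594: ceiling(594/1) = 594, use 1/594
Result: 5/54 = 1/11 + 1/594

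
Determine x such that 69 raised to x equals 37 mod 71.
50

Baby-step giant-step with step n = ⌈√71⌉ = 9.
Baby steps 69^j mod 71 (j:value) for j=0..8: 0:1, 1:69, 2:4, 3:63, 4:16, 5:39, 6:64, 7:14, 8:43.
Giant-step multiplier: 69^(-9) ≡ 69^(70-9) = 69^61 ≡ 52 (mod 71).
Giant steps γ_i = 37·52^i mod 71: γ_0=37, γ_1=7, γ_2=9, γ_3=42, γ_4=54, γ_5=39 (in table at j=5).
x = i·n + j = 5·9 + 5 = 50.
Check: 69^50 ≡ 37 (mod 71).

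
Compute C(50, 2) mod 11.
4

Using Lucas' theorem:
Write n=50 and k=2 in base 11:
n in base 11: [4, 6]
k in base 11: [0, 2]
C(50,2) mod 11 = ∏ C(n_i, k_i) mod 11
Digit binomials (mod 11): C(4,0) = 1; C(6,2) = 15 ≡ 4
Product: 1 × 4 = 4 ≡ 4 (mod 11)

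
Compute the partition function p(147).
30388671978

p(n) counts ways to write n as a sum of positive integers (order ignored).
Euler's pentagonal recurrence: p(k) = p(k-1) + p(k-2) - p(k-5) - p(k-7) + p(k-12) + p(k-15) - ... (offsets j(3j∓1)/2, signs ++--, p(0)=1, p(<0)=0).
DP table for k = 0..146: p(0)=1, p(1)=1, p(2)=2, p(3)=3, p(4)=5, p(5)=7, p(6)=11, p(7)=15, p(8)=22, p(9)=30, p(10)=42, p(11)=56, p(12)=77, p(13)=101, p(14)=135, p(15)=176, p(16)=231, p(17)=297, p(18)=385, p(19)=490, p(20)=627, p(21)=792, p(22)=1002, p(23)=1255, p(24)=1575, p(25)=1958, p(26)=2436, p(27)=3010, p(28)=3718, p(29)=4565, p(30)=5604, p(31)=6842, p(32)=8349, p(33)=10143, p(34)=12310, p(35)=14883, p(36)=17977, p(37)=21637, p(38)=26015, p(39)=31185, p(40)=37338, p(41)=44583, p(42)=53174, p(43)=63261, p(44)=75175, p(45)=89134, p(46)=105558, p(47)=124754, p(48)=147273, p(49)=173525, p(50)=204226, p(51)=239943, p(52)=281589, p(53)=329931, p(54)=386155, p(55)=451276, p(56)=526823, p(57)=614154, p(58)=715220, p(59)=831820, p(60)=966467, p(61)=1121505, p(62)=1300156, p(63)=1505499, p(64)=1741630, p(65)=2012558, p(66)=2323520, p(67)=2679689, p(68)=3087735, p(69)=3554345, p(70)=4087968, p(71)=4697205, p(72)=5392783, p(73)=6185689, p(74)=7089500, p(75)=8118264, p(76)=9289091, p(77)=10619863, p(78)=12132164, p(79)=13848650, p(80)=15796476, p(81)=18004327, p(82)=20506255, p(83)=23338469, p(84)=26543660, p(85)=30167357, p(86)=34262962, p(87)=38887673, p(88)=44108109, p(89)=49995925, p(90)=56634173, p(91)=64112359, p(92)=72533807, p(93)=82010177, p(94)=92669720, p(95)=104651419, p(96)=118114304, p(97)=133230930, p(98)=150198136, p(99)=169229875, p(100)=190569292, p(101)=214481126, p(102)=241265379, p(103)=271248950, p(104)=304801365, p(105)=342325709, p(106)=384276336, p(107)=431149389, p(108)=483502844, p(109)=541946240, p(110)=607163746, p(111)=679903203, p(112)=761002156, p(113)=851376628, p(114)=952050665, p(115)=1064144451, p(116)=1188908248, p(117)=1327710076, p(118)=1482074143, p(119)=1653668665, p(120)=1844349560, p(121)=2056148051, p(122)=2291320912, p(123)=2552338241, p(124)=2841940500, p(125)=3163127352, p(126)=3519222692, p(127)=3913864295, p(128)=4351078600, p(129)=4835271870, p(130)=5371315400, p(131)=5964539504, p(132)=6620830889, p(133)=7346629512, p(134)=8149040695, p(135)=9035836076, p(136)=10015581680, p(137)=11097645016, p(138)=12292341831, p(139)=13610949895, p(140)=15065878135, p(141)=16670689208, p(142)=18440293320, p(143)=20390982757, p(144)=22540654445, p(145)=24908858009, p(146)=27517052599.
Final step: p(147) = p(146) + p(145) - p(142) - p(140) + p(135) + p(132) - p(125) - p(121) + p(112) + p(107) - p(96) - p(90) + p(77) + p(70) - p(55) - p(47) + p(30) + p(21) - p(2)
= 27517052599 + 24908858009 - 18440293320 - 15065878135 + 9035836076 + 6620830889 - 3163127352 - 2056148051 + 761002156 + 431149389 - 118114304 - 56634173 + 10619863 + 4087968 - 451276 - 124754 + 5604 + 792 - 2
= 30388671978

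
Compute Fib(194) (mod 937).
212

Matrix identity: Q^n = [[F_(n+1), F_n], [F_n, F_(n-1)]] with Q = [[1,1],[1,0]].
n = 194 = 11000010₂. Square-and-multiply, entries mod 937:
Q^1 = [[1,1],[1,0]]
Q^3 = (Q^1)²·Q = [[3,2],[2,1]]
Q^6 = (Q^3)² = [[13,8],[8,5]]
Q^12 = (Q^6)² = [[233,144],[144,89]]
Q^24 = (Q^12)² = [[65,455],[455,547]]
Q^48 = (Q^24)² = [[425,171],[171,254]]
Q^97 = (Q^48)²·Q = [[836,915],[915,858]]
Q^194 = (Q^97)² = [[378,212],[212,166]]
F_194 mod 937 = Q^194[0][1] = 212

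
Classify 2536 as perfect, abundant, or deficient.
deficient

Proper divisors of 2536: sum = 1 + 2 + 4 + 8 + 317 + 634 + 1268 = 2234
Since 2234 < 2536, 2536 is deficient.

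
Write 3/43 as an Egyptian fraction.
1/15 + 1/323 + 1/208335

Greedy algorithm:
3/43: ceiling(43/3) = 15, use 1/15
2/645: ceiling(645/2) = 323, use 1/323
1/208335: ceiling(208335/1) = 208335, use 1/208335
Result: 3/43 = 1/15 + 1/323 + 1/208335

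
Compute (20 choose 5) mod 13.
8

Using Lucas' theorem:
Write n=20 and k=5 in base 13:
n in base 13: [1, 7]
k in base 13: [0, 5]
C(20,5) mod 13 = ∏ C(n_i, k_i) mod 13
Digit binomials (mod 13): C(1,0) = 1; C(7,5) = 21 ≡ 8
Product: 1 × 8 = 8 ≡ 8 (mod 13)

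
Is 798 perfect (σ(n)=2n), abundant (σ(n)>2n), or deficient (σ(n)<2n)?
abundant

Proper divisors of 798: sum = 1 + 2 + 3 + 6 + 7 + 14 + 19 + 21 + 38 + 42 + 57 + 114 + 133 + 266 + 399 = 1122
Since 1122 > 798, 798 is abundant.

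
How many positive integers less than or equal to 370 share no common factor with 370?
144

370 = 2 × 5 × 37
φ(n) = n × ∏(1 - 1/p) for each prime p dividing n
φ(370) = 370 × (1 - 1/2) × (1 - 1/5) × (1 - 1/37) = 144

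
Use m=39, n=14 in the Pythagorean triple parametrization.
(1325, 1092, 1717)

Euclid's formula: a = m² - n², b = 2mn, c = m² + n²
m = 39, n = 14
a = 39² - 14² = 1521 - 196 = 1325
b = 2 × 39 × 14 = 1092
c = 39² + 14² = 1521 + 196 = 1717
Verification: 1325² + 1092² = 1755625 + 1192464 = 2948089 = 1717² ✓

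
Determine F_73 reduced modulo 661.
411

Matrix identity: Q^n = [[F_(n+1), F_n], [F_n, F_(n-1)]] with Q = [[1,1],[1,0]].
n = 73 = 1001001₂. Square-and-multiply, entries mod 661:
Q^1 = [[1,1],[1,0]]
Q^2 = (Q^1)² = [[2,1],[1,1]]
Q^4 = (Q^2)² = [[5,3],[3,2]]
Q^9 = (Q^4)²·Q = [[55,34],[34,21]]
Q^18 = (Q^9)² = [[215,601],[601,275]]
Q^36 = (Q^18)² = [[250,345],[345,566]]
Q^73 = (Q^36)²·Q = [[345,411],[411,595]]
F_73 mod 661 = Q^73[0][1] = 411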